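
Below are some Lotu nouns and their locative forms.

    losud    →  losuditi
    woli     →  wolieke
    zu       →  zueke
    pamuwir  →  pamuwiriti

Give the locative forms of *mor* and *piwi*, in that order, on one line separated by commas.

The pattern is consonant vs. vowel: -iti when the stem ends in a consonant (*losud*, *pamuwir*); -eke when the stem ends in a vowel (*woli*, *zu*).
The final sound of *mor* is /r/, which is a consonant, so the suffix is -iti, giving *moriti*.
Since the final sound of *piwi* is /i/ (a vowel), it takes -eke, giving *piwieke*.

moriti, piwieke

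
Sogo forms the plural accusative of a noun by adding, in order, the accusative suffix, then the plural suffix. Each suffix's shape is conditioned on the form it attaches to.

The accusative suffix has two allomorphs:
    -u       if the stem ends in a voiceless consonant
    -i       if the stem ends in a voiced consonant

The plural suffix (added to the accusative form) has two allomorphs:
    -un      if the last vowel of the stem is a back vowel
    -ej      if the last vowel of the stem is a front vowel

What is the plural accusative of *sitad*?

*sitad* — final consonant /d/ (voiced) → -i → *sitadi*.
The accusative form *sitadi* — last vowel /i/ (a front vowel) → -ej → *sitadiej*.

sitadiej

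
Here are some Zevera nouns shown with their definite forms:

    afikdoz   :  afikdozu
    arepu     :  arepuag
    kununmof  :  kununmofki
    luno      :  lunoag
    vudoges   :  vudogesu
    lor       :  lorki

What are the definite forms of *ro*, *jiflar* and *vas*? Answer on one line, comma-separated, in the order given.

roag, jiflarki, vasu

The pattern is sibilance of the final sound: -u when the stem ends in a sibilant (*afikdoz*, *vudoges*); -ki when the stem ends in a non-sibilant consonant (*kununmof*, *lor*); -ag when the stem ends in a vowel (*arepu*, *luno*).
The final sound of *ro* is /o/, which is a vowel, so the suffix is -ag, giving *roag*.
The final sound of *jiflar* is /r/, which is a non-sibilant consonant, so the suffix is -ki, giving *jiflarki*.
Since the final sound of *vas* is /s/ (a sibilant), it takes -u, giving *vasu*.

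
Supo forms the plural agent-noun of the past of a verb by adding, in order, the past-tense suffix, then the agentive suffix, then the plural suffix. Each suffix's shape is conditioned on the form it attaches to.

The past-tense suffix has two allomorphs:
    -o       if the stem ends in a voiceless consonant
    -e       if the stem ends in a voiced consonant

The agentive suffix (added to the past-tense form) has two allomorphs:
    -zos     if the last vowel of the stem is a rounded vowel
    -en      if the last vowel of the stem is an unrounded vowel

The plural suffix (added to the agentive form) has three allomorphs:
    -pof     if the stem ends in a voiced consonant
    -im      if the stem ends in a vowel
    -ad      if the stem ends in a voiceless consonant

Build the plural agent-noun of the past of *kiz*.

Since the final consonant of *kiz* is /z/ (voiced), it takes -e, giving *kize*.
The past-tense form *kize*: last vowel = /e/, an unrounded vowel → -en → *kizeen*.
The agentive form *kizeen*: final sound = /n/, a voiced consonant → -pof → *kizeenpof*.

kizeenpof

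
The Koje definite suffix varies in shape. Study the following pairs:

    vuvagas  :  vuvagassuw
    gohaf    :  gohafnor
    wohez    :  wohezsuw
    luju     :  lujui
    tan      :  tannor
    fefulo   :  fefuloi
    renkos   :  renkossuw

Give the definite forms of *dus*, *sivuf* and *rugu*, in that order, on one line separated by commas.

dussuw, sivufnor, rugui

Looking at the final sound of each stem: -suw when the stem ends in a sibilant (*vuvagas*, *wohez*, *renkos*); -nor when the stem ends in a non-sibilant consonant (*gohaf*, *tan*); -i when the stem ends in a vowel (*luju*, *fefulo*).
*dus* — final sound /s/ (a sibilant) → -suw → *dussuw*.
*sivuf* — final sound /f/ (a non-sibilant consonant) → -nor → *sivufnor*.
*rugu* — final sound /u/ (a vowel) → -i → *rugui*.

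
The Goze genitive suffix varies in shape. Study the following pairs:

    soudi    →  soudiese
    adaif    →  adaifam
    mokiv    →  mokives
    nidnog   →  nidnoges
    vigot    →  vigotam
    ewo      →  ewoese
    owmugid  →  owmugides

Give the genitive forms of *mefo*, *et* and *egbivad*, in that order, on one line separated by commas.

mefoese, etam, egbivades

The suffix is conditioned by the final sound: -am when the stem ends in a voiceless consonant (*adaif*, *vigot*); -es when the stem ends in a voiced consonant (*mokiv*, *nidnog*, *owmugid*); -ese when the stem ends in a vowel (*soudi*, *ewo*).
Since the final sound of *mefo* is /o/ (a vowel), it takes -ese, giving *mefoese*.
The final sound of *et* is /t/, which is a voiceless consonant, so the suffix is -am, giving *etam*.
Since the final sound of *egbivad* is /d/ (a voiced consonant), it takes -es, giving *egbivades*.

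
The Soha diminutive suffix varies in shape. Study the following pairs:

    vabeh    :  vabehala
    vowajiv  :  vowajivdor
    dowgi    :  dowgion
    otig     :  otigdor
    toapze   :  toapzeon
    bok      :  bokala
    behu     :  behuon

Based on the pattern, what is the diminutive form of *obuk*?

obukala

The pattern is voicing of the final sound: -ala when the stem ends in a voiceless consonant (*vabeh*, *bok*); -dor when the stem ends in a voiced consonant (*vowajiv*, *otig*); -on when the stem ends in a vowel (*dowgi*, *toapze*, *behu*).
Since the final sound of *obuk* is /k/ (a voiceless consonant), it takes -ala, giving *obukala*.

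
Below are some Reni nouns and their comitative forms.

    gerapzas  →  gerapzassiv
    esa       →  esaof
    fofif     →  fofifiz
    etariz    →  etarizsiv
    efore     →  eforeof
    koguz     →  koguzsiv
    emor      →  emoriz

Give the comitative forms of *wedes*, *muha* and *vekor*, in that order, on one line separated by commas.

The pattern is sibilance of the final sound: -siv when the stem ends in a sibilant (*gerapzas*, *etariz*, *koguz*); -iz when the stem ends in a non-sibilant consonant (*fofif*, *emor*); -of when the stem ends in a vowel (*esa*, *efore*).
*wedes* — final sound /s/ (a sibilant) → -siv → *wedessiv*.
The final sound of *muha* is /a/, which is a vowel, so the suffix is -of, giving *muhaof*.
*vekor*: final sound = /r/, a non-sibilant consonant → -iz → *vekoriz*.

wedessiv, muhaof, vekoriz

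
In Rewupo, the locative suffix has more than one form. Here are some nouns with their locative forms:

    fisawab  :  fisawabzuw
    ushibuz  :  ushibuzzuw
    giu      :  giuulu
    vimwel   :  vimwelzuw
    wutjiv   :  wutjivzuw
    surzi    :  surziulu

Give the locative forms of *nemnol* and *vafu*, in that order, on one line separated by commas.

nemnolzuw, vafuulu

The pattern is consonant vs. vowel: -zuw when the stem ends in a consonant (*fisawab*, *ushibuz*, *vimwel*, *wutjiv*); -ulu when the stem ends in a vowel (*giu*, *surzi*).
*nemnol* — final sound /l/ (a consonant) → -zuw → *nemnolzuw*.
*vafu*: final sound = /u/, a vowel → -ulu → *vafuulu*.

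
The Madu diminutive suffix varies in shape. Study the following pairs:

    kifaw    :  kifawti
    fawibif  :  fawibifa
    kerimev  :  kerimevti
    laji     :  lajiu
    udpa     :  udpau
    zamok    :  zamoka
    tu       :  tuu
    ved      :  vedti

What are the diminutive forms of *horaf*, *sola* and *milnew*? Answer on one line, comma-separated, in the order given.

horafa, solau, milnewti

The pattern is voicing of the final sound: -a when the stem ends in a voiceless consonant (*fawibif*, *zamok*); -ti when the stem ends in a voiced consonant (*kifaw*, *kerimev*, *ved*); -u when the stem ends in a vowel (*laji*, *udpa*, *tu*).
*horaf*: final sound = /f/, a voiceless consonant → -a → *horafa*.
*sola* — final sound /a/ (a vowel) → -u → *solau*.
The final sound of *milnew* is /w/, which is a voiced consonant, so the suffix is -ti, giving *milnewti*.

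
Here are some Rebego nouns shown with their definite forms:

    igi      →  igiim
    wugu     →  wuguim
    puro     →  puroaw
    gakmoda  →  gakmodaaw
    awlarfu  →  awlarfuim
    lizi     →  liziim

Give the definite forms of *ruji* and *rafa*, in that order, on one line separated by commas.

The pattern is height harmony: -im when the last vowel of the stem is a high vowel (*igi*, *wugu*, *awlarfu*, *lizi*); -aw when the last vowel of the stem is a non-high vowel (*puro*, *gakmoda*).
*ruji*: last vowel = /i/, a high vowel → -im → *rujiim*.
*rafa* — last vowel /a/ (a non-high vowel) → -aw → *rafaaw*.

rujiim, rafaaw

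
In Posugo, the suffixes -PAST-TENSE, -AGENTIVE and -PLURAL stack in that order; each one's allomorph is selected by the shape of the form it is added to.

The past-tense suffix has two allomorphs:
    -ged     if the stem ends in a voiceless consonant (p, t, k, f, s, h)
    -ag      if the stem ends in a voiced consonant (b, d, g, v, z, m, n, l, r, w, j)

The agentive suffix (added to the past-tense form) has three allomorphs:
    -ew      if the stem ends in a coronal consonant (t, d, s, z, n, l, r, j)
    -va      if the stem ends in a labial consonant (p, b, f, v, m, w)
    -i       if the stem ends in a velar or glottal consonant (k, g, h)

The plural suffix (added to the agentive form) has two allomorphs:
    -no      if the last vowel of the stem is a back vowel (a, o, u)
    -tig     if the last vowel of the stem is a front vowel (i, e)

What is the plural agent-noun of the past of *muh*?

muhgedewtig

Since the final consonant of *muh* is /h/ (voiceless), it takes -ged, giving *muhged*.
Since the final consonant of the past-tense form *muhged* is /d/ (coronal), it takes -ew, giving *muhgedew*.
Since the last vowel of the agentive form *muhgedew* is /e/ (a front vowel), it takes -tig, giving *muhgedewtig*.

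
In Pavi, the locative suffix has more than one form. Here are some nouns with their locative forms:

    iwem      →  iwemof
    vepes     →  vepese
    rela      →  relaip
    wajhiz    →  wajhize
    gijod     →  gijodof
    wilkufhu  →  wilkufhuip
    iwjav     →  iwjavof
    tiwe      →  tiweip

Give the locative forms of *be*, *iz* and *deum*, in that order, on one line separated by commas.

The suffix is conditioned by the final sound: -e when the stem ends in a sibilant (*vepes*, *wajhiz*); -of when the stem ends in a non-sibilant consonant (*iwem*, *gijod*, *iwjav*); -ip when the stem ends in a vowel (*rela*, *wilkufhu*, *tiwe*).
*be*: final sound = /e/, a vowel → -ip → *beip*.
*iz* — final sound /z/ (a sibilant) → -e → *ize*.
*deum*: final sound = /m/, a non-sibilant consonant → -of → *deumof*.

beip, ize, deumof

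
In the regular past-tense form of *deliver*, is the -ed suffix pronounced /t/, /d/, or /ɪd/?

/d/

The stem *deliver* ends in a voiced sound other than /d/.
The -ed suffix is realized as /ɪd/ after /t, d/; as /t/ after other voiceless consonants; and as /d/ after other voiced sounds.
So -ed on *deliver* is pronounced /d/.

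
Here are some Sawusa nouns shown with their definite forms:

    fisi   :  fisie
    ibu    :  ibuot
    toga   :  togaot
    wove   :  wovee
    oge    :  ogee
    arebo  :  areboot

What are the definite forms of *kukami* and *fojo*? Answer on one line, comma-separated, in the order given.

kukamie, fojoot

Looking at the last vowel of each stem: -e when the last vowel of the stem is a front vowel (*fisi*, *wove*, *oge*); -ot when the last vowel of the stem is a back vowel (*ibu*, *toga*, *arebo*).
*kukami*: last vowel = /i/, a front vowel → -e → *kukamie*.
*fojo* — last vowel /o/ (a back vowel) → -ot → *fojoot*.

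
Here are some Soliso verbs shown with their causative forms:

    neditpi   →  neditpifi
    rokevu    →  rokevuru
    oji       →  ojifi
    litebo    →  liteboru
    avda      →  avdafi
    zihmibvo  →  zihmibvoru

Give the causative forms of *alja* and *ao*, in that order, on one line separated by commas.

The pattern is rounding harmony: -ru when the last vowel of the stem is a rounded vowel (*rokevu*, *litebo*, *zihmibvo*); -fi when the last vowel of the stem is an unrounded vowel (*neditpi*, *oji*, *avda*).
The last vowel of *alja* is /a/, which is an unrounded vowel, so the suffix is -fi, giving *aljafi*.
*ao*: last vowel = /o/, a rounded vowel → -ru → *aoru*.

aljafi, aoru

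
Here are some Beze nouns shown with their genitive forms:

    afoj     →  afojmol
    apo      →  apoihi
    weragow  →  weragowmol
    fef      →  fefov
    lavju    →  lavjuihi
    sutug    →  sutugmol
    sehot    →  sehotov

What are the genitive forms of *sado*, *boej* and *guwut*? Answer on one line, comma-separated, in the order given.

sadoihi, boejmol, guwutov

The suffix is conditioned by the final sound: -ov when the stem ends in a voiceless consonant (*fef*, *sehot*); -mol when the stem ends in a voiced consonant (*afoj*, *weragow*, *sutug*); -ihi when the stem ends in a vowel (*apo*, *lavju*).
Since the final sound of *sado* is /o/ (a vowel), it takes -ihi, giving *sadoihi*.
*boej* — final sound /j/ (a voiced consonant) → -mol → *boejmol*.
Since the final sound of *guwut* is /t/ (a voiceless consonant), it takes -ov, giving *guwutov*.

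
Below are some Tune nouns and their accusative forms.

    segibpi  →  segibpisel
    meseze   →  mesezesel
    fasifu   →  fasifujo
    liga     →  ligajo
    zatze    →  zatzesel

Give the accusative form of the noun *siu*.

The alternation tracks the last vowel of the stem — -sel when the last vowel of the stem is a front vowel (*segibpi*, *meseze*, *zatze*); -jo when the last vowel of the stem is a back vowel (*fasifu*, *liga*).
*siu* — last vowel /u/ (a back vowel) → -jo → *siujo*.

siujo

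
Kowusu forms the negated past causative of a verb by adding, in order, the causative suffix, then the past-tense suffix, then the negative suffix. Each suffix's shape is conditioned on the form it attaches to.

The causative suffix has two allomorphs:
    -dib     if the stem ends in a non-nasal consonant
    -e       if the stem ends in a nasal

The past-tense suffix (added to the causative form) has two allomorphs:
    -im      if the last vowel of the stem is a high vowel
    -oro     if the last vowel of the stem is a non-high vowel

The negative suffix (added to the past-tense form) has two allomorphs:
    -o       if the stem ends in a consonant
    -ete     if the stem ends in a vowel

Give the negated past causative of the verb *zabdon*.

Since the final consonant of *zabdon* is /n/ (a nasal), it takes -e, giving *zabdone*.
Since the last vowel of the causative form *zabdone* is /e/ (a non-high vowel), it takes -oro, giving *zabdoneoro*.
The final sound of the past-tense form *zabdoneoro* is /o/, which is a vowel, so the negative suffix is -ete, giving *zabdoneoroete*.

zabdoneoroete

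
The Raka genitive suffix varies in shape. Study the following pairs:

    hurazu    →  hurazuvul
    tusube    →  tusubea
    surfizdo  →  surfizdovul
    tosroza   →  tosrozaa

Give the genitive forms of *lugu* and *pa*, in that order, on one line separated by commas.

The pattern is rounding harmony: -vul when the last vowel of the stem is a rounded vowel (*hurazu*, *surfizdo*); -a when the last vowel of the stem is an unrounded vowel (*tusube*, *tosroza*).
*lugu*: last vowel = /u/, a rounded vowel → -vul → *luguvul*.
Since the last vowel of *pa* is /a/ (an unrounded vowel), it takes -a, giving *paa*.

luguvul, paa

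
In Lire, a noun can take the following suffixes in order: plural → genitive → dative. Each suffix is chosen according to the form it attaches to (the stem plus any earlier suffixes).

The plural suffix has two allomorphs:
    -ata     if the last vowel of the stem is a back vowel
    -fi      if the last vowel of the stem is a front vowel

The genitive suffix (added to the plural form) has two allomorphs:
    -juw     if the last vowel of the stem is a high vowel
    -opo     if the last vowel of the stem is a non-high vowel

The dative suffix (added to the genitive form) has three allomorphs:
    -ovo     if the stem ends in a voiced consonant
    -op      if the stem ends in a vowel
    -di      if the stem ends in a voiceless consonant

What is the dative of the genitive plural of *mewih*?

Since the last vowel of *mewih* is /i/ (a front vowel), it takes -fi, giving *mewihfi*.
Since the last vowel of the plural form *mewihfi* is /i/ (a high vowel), it takes -juw, giving *mewihfijuw*.
The final sound of the genitive form *mewihfijuw* is /w/, which is a voiced consonant, so the dative suffix is -ovo, giving *mewihfijuwovo*.

mewihfijuwovo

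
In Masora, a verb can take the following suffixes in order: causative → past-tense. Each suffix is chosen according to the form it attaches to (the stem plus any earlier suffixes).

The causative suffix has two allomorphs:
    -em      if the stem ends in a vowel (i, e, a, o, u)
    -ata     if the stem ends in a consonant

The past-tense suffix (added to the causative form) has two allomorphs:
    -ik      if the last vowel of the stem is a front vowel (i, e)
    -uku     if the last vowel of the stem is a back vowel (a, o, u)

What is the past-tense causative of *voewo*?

Since the final sound of *voewo* is /o/ (a vowel), it takes -em, giving *voewoem*.
The causative form *voewoem* — last vowel /e/ (a front vowel) → -ik → *voewoemik*.

voewoemik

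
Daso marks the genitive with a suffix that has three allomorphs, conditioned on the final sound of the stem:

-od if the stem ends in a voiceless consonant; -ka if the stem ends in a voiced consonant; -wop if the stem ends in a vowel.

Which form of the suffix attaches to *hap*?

-od

The final sound of *hap* is /p/, which is a voiceless consonant, so the suffix is -od.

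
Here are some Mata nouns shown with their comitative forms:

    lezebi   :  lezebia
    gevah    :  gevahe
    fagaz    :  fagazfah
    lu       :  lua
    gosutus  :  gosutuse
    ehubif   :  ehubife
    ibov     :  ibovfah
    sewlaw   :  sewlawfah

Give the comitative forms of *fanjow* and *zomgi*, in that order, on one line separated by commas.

fanjowfah, zomgia

Looking at the final sound of each stem: -e when the stem ends in a voiceless consonant (*gevah*, *gosutus*, *ehubif*); -fah when the stem ends in a voiced consonant (*fagaz*, *ibov*, *sewlaw*); -a when the stem ends in a vowel (*lezebi*, *lu*).
Since the final sound of *fanjow* is /w/ (a voiced consonant), it takes -fah, giving *fanjowfah*.
*zomgi* — final sound /i/ (a vowel) → -a → *zomgia*.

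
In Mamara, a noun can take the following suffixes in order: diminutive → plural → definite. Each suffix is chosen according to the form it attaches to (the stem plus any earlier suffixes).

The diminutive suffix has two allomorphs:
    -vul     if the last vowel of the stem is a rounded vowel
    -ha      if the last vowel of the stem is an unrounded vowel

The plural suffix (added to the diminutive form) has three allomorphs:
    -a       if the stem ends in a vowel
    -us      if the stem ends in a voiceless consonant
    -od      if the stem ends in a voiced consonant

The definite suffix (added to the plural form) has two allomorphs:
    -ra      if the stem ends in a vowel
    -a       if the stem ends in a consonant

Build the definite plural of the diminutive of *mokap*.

The last vowel of *mokap* is /a/, which is an unrounded vowel, so the diminutive suffix is -ha, giving *mokapha*.
The diminutive form *mokapha*: final sound = /a/, a vowel → -a → *mokaphaa*.
Since the final sound of the plural form *mokaphaa* is /a/ (a vowel), it takes -ra, giving *mokaphaara*.

mokaphaara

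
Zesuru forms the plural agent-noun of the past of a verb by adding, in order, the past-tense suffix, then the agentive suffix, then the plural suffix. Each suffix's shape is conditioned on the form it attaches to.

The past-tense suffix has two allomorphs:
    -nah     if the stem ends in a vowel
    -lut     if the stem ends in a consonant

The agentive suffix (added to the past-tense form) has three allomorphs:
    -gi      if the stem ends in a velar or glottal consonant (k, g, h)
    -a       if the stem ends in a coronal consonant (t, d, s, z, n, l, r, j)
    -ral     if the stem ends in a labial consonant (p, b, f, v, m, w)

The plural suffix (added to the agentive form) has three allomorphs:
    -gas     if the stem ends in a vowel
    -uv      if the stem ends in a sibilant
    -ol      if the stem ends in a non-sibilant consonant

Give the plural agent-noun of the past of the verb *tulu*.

tulunahgigas

*tulu*: final sound = /u/, a vowel → -nah → *tulunah*.
The final consonant of the past-tense form *tulunah* is /h/, which is velar/glottal, so the agentive suffix is -gi, giving *tulunahgi*.
Since the final sound of the agentive form *tulunahgi* is /i/ (a vowel), it takes -gas, giving *tulunahgigas*.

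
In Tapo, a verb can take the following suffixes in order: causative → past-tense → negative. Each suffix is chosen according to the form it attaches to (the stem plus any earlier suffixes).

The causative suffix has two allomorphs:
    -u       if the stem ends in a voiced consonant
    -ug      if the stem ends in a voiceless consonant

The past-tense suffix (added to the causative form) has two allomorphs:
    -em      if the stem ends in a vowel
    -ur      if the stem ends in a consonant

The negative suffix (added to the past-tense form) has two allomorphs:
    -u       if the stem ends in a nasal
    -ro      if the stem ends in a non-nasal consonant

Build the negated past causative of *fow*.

fowuemu

The final consonant of *fow* is /w/, which is voiced, so the causative suffix is -u, giving *fowu*.
The final sound of the causative form *fowu* is /u/, which is a vowel, so the past-tense suffix is -em, giving *fowuem*.
The final consonant of the past-tense form *fowuem* is /m/, which is a nasal, so the negative suffix is -u, giving *fowuemu*.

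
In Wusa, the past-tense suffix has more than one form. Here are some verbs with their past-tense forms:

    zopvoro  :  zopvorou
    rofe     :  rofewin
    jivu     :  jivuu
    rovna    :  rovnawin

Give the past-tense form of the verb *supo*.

supou

The alternation tracks the last vowel of the stem — -u when the last vowel of the stem is a rounded vowel (*zopvoro*, *jivu*); -win when the last vowel of the stem is an unrounded vowel (*rofe*, *rovna*).
*supo*: last vowel = /o/, a rounded vowel → -u → *supou*.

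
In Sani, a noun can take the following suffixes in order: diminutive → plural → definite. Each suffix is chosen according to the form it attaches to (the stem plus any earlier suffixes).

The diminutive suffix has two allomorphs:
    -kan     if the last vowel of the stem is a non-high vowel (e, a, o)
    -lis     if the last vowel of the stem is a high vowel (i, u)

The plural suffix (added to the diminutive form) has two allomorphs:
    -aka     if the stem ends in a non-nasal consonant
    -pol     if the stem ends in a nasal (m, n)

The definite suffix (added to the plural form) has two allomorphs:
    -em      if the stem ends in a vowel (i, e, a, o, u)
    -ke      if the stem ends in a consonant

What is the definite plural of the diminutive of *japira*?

*japira* — last vowel /a/ (a non-high vowel) → -kan → *japirakan*.
The diminutive form *japirakan* — final consonant /n/ (a nasal) → -pol → *japirakanpol*.
Since the final sound of the plural form *japirakanpol* is /l/ (a consonant), it takes -ke, giving *japirakanpolke*.

japirakanpolke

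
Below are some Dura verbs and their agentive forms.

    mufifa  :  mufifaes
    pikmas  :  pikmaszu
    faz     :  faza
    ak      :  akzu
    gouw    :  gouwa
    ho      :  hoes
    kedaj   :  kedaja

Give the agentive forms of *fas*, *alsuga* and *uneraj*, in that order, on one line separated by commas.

faszu, alsugaes, uneraja

The alternation tracks the final sound of the stem — -zu when the stem ends in a voiceless consonant (*pikmas*, *ak*); -a when the stem ends in a voiced consonant (*faz*, *gouw*, *kedaj*); -es when the stem ends in a vowel (*mufifa*, *ho*).
The final sound of *fas* is /s/, which is a voiceless consonant, so the suffix is -zu, giving *faszu*.
Since the final sound of *alsuga* is /a/ (a vowel), it takes -es, giving *alsugaes*.
*uneraj*: final sound = /j/, a voiced consonant → -a → *uneraja*.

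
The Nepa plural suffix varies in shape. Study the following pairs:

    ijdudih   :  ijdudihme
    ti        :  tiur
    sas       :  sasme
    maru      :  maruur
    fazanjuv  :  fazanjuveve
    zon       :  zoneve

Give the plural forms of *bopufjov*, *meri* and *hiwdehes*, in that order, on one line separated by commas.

bopufjoveve, meriur, hiwdehesme

The pattern is voicing of the final sound: -me when the stem ends in a voiceless consonant (*ijdudih*, *sas*); -eve when the stem ends in a voiced consonant (*fazanjuv*, *zon*); -ur when the stem ends in a vowel (*ti*, *maru*).
*bopufjov*: final sound = /v/, a voiced consonant → -eve → *bopufjoveve*.
*meri*: final sound = /i/, a vowel → -ur → *meriur*.
Since the final sound of *hiwdehes* is /s/ (a voiceless consonant), it takes -me, giving *hiwdehesme*.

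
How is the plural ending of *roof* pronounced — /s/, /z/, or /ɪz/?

/s/

The stem *roof* ends in a voiceless non-sibilant consonant.
The plural suffix surfaces as /ɪz/ after sibilants, /s/ after other voiceless consonants, and /z/ after other voiced sounds.
So the plural -s on *roof* is pronounced /s/.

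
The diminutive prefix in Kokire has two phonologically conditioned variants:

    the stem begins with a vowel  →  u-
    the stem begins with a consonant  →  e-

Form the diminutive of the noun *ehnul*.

uehnul

*ehnul*: first sound = /e/, a vowel → u- → *uehnul*.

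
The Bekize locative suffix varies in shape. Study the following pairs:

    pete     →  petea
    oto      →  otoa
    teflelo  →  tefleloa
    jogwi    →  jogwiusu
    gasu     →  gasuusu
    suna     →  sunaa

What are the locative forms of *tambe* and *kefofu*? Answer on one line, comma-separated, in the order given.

tambea, kefofuusu

Looking at the last vowel of each stem: -usu when the last vowel of the stem is a high vowel (*jogwi*, *gasu*); -a when the last vowel of the stem is a non-high vowel (*pete*, *oto*, *teflelo*, *suna*).
*tambe* — last vowel /e/ (a non-high vowel) → -a → *tambea*.
The last vowel of *kefofu* is /u/, which is a high vowel, so the suffix is -usu, giving *kefofuusu*.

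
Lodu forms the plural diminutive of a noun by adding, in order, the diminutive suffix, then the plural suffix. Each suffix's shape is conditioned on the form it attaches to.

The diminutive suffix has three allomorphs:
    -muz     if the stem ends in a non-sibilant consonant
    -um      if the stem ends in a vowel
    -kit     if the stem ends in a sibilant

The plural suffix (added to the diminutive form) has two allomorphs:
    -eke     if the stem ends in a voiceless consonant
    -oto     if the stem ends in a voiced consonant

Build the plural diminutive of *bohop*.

*bohop*: final sound = /p/, a non-sibilant consonant → -muz → *bohopmuz*.
Since the final consonant of the diminutive form *bohopmuz* is /z/ (voiced), it takes -oto, giving *bohopmuzoto*.

bohopmuzoto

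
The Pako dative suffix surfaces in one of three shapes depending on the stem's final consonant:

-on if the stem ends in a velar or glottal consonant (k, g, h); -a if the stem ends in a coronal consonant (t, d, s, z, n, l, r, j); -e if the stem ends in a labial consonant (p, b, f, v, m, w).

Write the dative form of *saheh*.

sahehon

The final consonant of *saheh* is /h/, which is velar/glottal, so the suffix is -on, giving *sahehon*.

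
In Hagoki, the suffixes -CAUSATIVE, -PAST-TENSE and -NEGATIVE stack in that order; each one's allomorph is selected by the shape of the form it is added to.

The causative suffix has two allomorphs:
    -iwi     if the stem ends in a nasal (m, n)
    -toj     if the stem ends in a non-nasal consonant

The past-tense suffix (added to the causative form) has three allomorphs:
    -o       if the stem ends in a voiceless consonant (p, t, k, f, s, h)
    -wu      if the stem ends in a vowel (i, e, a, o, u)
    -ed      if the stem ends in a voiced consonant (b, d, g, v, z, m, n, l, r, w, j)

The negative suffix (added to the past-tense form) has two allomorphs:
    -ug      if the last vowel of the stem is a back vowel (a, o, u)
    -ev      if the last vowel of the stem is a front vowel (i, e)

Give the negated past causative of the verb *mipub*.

*mipub* — final consonant /b/ (non-nasal) → -toj → *mipubtoj*.
The causative form *mipubtoj*: final sound = /j/, a voiced consonant → -ed → *mipubtojed*.
Since the last vowel of the past-tense form *mipubtojed* is /e/ (a front vowel), it takes -ev, giving *mipubtojedev*.

mipubtojedev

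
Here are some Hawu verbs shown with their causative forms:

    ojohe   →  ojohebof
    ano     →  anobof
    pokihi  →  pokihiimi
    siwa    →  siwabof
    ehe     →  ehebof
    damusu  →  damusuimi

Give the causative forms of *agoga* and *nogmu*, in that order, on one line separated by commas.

agogabof, nogmuimi

Looking at the last vowel of each stem: -imi when the last vowel of the stem is a high vowel (*pokihi*, *damusu*); -bof when the last vowel of the stem is a non-high vowel (*ojohe*, *ano*, *siwa*, *ehe*).
The last vowel of *agoga* is /a/, which is a non-high vowel, so the suffix is -bof, giving *agogabof*.
*nogmu*: last vowel = /u/, a high vowel → -imi → *nogmuimi*.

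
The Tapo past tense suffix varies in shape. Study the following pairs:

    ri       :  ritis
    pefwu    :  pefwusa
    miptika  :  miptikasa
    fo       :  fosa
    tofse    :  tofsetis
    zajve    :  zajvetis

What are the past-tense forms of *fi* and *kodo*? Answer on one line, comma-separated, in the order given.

fitis, kodosa

The alternation tracks the last vowel of the stem — -tis when the last vowel of the stem is a front vowel (*ri*, *tofse*, *zajve*); -sa when the last vowel of the stem is a back vowel (*pefwu*, *miptika*, *fo*).
*fi* — last vowel /i/ (a front vowel) → -tis → *fitis*.
The last vowel of *kodo* is /o/, which is a back vowel, so the suffix is -sa, giving *kodosa*.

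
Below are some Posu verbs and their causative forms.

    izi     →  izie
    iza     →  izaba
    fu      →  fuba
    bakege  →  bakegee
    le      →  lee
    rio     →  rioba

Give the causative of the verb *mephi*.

Looking at the last vowel of each stem: -e when the last vowel of the stem is a front vowel (*izi*, *bakege*, *le*); -ba when the last vowel of the stem is a back vowel (*iza*, *fu*, *rio*).
*mephi*: last vowel = /i/, a front vowel → -e → *mephie*.

mephie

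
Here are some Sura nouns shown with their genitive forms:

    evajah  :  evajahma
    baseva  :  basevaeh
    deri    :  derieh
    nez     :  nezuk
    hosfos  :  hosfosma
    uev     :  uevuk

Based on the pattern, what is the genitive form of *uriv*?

The suffix is conditioned by the final sound: -ma when the stem ends in a voiceless consonant (*evajah*, *hosfos*); -uk when the stem ends in a voiced consonant (*nez*, *uev*); -eh when the stem ends in a vowel (*baseva*, *deri*).
*uriv*: final sound = /v/, a voiced consonant → -uk → *urivuk*.

urivuk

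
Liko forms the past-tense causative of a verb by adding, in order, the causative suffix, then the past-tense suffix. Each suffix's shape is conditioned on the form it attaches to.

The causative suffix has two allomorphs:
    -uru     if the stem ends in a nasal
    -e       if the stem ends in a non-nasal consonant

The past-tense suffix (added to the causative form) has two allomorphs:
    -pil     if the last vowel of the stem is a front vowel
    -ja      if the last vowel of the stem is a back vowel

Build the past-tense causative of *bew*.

bewepil

The final consonant of *bew* is /w/, which is non-nasal, so the causative suffix is -e, giving *bewe*.
Since the last vowel of the causative form *bewe* is /e/ (a front vowel), it takes -pil, giving *bewepil*.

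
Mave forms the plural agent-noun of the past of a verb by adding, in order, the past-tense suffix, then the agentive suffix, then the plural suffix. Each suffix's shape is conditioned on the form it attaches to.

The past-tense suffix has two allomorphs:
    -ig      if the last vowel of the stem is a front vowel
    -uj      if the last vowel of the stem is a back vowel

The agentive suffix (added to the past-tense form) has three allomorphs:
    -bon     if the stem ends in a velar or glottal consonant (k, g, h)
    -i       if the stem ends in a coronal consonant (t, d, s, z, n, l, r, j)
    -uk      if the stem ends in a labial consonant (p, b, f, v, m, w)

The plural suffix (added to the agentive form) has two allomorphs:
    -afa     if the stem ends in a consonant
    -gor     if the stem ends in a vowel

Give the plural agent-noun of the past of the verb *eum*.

eumujigor

Since the last vowel of *eum* is /u/ (a back vowel), it takes -uj, giving *eumuj*.
The past-tense form *eumuj*: final consonant = /j/, coronal → -i → *eumuji*.
The agentive form *eumuji* — final sound /i/ (a vowel) → -gor → *eumujigor*.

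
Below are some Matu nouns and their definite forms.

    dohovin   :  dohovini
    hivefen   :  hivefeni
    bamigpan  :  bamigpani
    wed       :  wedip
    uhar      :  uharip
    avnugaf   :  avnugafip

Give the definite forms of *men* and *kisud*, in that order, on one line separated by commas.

meni, kisudip

The alternation tracks the final consonant of the stem — -i when the stem ends in a nasal (*dohovin*, *hivefen*, *bamigpan*); -ip when the stem ends in a non-nasal consonant (*wed*, *uhar*, *avnugaf*).
Since the final consonant of *men* is /n/ (a nasal), it takes -i, giving *meni*.
*kisud*: final consonant = /d/, non-nasal → -ip → *kisudip*.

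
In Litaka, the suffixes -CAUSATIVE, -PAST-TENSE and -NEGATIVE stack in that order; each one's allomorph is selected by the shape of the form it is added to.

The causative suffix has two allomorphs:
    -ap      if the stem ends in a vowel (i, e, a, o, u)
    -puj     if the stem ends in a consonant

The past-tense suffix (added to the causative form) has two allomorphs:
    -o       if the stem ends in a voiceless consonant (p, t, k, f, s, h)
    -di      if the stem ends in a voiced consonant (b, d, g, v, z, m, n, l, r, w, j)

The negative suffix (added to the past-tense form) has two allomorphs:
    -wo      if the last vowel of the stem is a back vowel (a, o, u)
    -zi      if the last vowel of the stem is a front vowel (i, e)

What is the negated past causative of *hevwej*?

*hevwej*: final sound = /j/, a consonant → -puj → *hevwejpuj*.
The causative form *hevwejpuj*: final consonant = /j/, voiced → -di → *hevwejpujdi*.
Since the last vowel of the past-tense form *hevwejpujdi* is /i/ (a front vowel), it takes -zi, giving *hevwejpujdizi*.

hevwejpujdizi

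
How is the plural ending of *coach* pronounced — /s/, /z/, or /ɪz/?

/ɪz/

The stem *coach* ends in a sibilant (/s, z, ʃ, ʒ, tʃ, dʒ/).
The plural suffix surfaces as /ɪz/ after sibilants, /s/ after other voiceless consonants, and /z/ after other voiced sounds.
So the plural -s on *coach* is pronounced /ɪz/.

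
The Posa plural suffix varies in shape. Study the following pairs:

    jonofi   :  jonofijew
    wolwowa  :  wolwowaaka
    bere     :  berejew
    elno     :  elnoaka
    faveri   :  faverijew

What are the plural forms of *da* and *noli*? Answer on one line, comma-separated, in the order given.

Looking at the last vowel of each stem: -jew when the last vowel of the stem is a front vowel (*jonofi*, *bere*, *faveri*); -aka when the last vowel of the stem is a back vowel (*wolwowa*, *elno*).
*da* — last vowel /a/ (a back vowel) → -aka → *daaka*.
*noli*: last vowel = /i/, a front vowel → -jew → *nolijew*.

daaka, nolijew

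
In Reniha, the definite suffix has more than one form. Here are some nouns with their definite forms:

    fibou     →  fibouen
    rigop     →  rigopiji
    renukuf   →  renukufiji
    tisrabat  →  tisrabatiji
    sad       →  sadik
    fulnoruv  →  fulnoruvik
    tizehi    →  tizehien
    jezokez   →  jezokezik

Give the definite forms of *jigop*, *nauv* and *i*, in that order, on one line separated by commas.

Looking at the final sound of each stem: -iji when the stem ends in a voiceless consonant (*rigop*, *renukuf*, *tisrabat*); -ik when the stem ends in a voiced consonant (*sad*, *fulnoruv*, *jezokez*); -en when the stem ends in a vowel (*fibou*, *tizehi*).
Since the final sound of *jigop* is /p/ (a voiceless consonant), it takes -iji, giving *jigopiji*.
*nauv*: final sound = /v/, a voiced consonant → -ik → *nauvik*.
The final sound of *i* is /i/, which is a vowel, so the suffix is -en, giving *ien*.

jigopiji, nauvik, ien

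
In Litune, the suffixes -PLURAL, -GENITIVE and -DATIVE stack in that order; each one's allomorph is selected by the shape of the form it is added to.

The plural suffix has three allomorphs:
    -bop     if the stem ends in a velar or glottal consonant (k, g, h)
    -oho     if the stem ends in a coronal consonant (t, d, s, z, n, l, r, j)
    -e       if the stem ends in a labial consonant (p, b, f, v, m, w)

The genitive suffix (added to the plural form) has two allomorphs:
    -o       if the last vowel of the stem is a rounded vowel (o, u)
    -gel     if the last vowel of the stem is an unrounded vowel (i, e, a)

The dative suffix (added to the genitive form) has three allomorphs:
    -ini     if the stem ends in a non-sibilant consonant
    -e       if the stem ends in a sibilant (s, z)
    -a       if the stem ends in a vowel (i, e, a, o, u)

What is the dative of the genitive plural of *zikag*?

The final consonant of *zikag* is /g/, which is velar/glottal, so the plural suffix is -bop, giving *zikagbop*.
The last vowel of the plural form *zikagbop* is /o/, which is a rounded vowel, so the genitive suffix is -o, giving *zikagbopo*.
Since the final sound of the genitive form *zikagbopo* is /o/ (a vowel), it takes -a, giving *zikagbopoa*.

zikagbopoa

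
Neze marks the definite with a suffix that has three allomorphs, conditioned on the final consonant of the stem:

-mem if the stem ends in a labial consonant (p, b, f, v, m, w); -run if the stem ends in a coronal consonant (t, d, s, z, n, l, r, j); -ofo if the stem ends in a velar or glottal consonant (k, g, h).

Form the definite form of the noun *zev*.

zevmem

The final consonant of *zev* is /v/, which is labial, so the suffix is -mem, giving *zevmem*.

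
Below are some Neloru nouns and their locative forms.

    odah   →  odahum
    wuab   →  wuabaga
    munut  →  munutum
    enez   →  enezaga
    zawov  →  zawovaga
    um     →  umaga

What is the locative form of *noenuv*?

Looking at the final consonant of each stem: -um when the stem ends in a voiceless consonant (*odah*, *munut*); -aga when the stem ends in a voiced consonant (*wuab*, *enez*, *zawov*, *um*).
*noenuv* — final consonant /v/ (voiced) → -aga → *noenuvaga*.

noenuvaga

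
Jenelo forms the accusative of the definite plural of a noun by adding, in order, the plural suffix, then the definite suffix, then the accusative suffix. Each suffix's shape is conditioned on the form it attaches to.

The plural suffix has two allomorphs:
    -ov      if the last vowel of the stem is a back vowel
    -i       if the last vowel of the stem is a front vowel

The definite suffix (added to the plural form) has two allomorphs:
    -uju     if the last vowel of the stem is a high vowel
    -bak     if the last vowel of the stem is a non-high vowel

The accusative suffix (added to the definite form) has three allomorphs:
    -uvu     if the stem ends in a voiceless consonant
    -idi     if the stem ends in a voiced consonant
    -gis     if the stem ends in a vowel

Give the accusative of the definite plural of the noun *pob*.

Since the last vowel of *pob* is /o/ (a back vowel), it takes -ov, giving *pobov*.
The last vowel of the plural form *pobov* is /o/, which is a non-high vowel, so the definite suffix is -bak, giving *pobovbak*.
The final sound of the definite form *pobovbak* is /k/, which is a voiceless consonant, so the accusative suffix is -uvu, giving *pobovbakuvu*.

pobovbakuvu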